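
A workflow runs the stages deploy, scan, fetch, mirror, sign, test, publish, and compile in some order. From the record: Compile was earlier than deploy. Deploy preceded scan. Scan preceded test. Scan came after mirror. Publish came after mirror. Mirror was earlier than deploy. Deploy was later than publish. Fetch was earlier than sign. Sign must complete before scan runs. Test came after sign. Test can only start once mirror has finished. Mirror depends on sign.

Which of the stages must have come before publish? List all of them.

fetch, mirror, sign

Directly stated before publish: mirror.
Fetch reaches publish via fetch → sign → mirror → publish.
Sign reaches publish via sign → mirror → publish.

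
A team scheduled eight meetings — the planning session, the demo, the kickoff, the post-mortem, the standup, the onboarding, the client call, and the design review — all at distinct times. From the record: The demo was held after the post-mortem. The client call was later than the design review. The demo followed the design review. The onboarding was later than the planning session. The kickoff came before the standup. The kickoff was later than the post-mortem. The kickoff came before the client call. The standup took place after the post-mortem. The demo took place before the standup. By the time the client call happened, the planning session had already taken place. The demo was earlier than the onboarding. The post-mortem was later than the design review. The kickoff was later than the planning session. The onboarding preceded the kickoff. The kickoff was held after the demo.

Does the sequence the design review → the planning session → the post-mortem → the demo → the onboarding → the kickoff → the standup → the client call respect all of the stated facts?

yes

Check each stated constraint against the proposed order — e.g. the planning session is ahead of the client call; the design review is ahead of the client call. Every pair is in the required order; nothing is violated.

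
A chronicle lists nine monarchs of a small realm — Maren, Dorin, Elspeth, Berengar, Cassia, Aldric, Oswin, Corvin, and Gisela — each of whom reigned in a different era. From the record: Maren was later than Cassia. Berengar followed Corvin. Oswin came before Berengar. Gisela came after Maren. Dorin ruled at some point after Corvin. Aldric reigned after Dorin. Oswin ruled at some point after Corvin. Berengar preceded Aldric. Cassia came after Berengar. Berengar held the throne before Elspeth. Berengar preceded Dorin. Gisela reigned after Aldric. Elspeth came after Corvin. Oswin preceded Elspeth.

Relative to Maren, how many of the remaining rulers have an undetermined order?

Forced before Maren: Berengar, Cassia, Corvin, and Oswin; forced after Maren: Gisela.
That leaves Aldric, Dorin, and Elspeth with no forced order relative to Maren — 3.

3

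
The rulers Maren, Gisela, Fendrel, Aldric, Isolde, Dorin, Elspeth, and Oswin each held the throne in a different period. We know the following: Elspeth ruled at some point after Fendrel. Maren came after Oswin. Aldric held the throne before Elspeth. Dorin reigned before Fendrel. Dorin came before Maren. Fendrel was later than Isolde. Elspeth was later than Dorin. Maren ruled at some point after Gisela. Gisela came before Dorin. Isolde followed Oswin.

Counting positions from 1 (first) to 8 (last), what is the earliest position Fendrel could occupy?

Dorin, Gisela, Isolde, and Oswin must all come before Fendrel — 4 forced predecessors.
Nothing else is forced ahead of Fendrel, so their earliest slot is position 4 + 1 = 5.

5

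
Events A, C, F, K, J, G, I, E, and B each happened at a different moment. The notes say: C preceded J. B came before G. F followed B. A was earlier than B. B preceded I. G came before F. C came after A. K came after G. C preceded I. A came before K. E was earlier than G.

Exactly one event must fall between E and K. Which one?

G

Tracing the constraints gives E → G → K, so G sits after E and before K.
No other event is forced both after E and before K.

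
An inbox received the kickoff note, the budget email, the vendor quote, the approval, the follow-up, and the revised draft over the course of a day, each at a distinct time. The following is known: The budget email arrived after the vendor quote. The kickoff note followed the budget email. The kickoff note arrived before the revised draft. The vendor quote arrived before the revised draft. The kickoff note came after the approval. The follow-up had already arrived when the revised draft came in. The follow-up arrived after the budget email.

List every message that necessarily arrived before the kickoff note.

Directly stated before the kickoff note: the approval and the budget email.
The vendor quote reaches the kickoff note via the vendor quote → the budget email → the kickoff note.

the approval, the budget email, the vendor quote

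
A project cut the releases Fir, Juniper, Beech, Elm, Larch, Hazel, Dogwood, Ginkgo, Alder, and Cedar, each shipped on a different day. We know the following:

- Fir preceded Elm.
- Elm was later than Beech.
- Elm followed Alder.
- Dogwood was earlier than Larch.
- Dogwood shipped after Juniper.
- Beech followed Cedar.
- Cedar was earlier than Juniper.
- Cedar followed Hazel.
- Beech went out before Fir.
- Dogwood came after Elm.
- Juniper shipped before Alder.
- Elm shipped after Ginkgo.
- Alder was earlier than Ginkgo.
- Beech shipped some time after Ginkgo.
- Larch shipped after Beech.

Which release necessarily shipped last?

Larch

Every other release has a chain of constraints placing it before Larch, so Larch is last.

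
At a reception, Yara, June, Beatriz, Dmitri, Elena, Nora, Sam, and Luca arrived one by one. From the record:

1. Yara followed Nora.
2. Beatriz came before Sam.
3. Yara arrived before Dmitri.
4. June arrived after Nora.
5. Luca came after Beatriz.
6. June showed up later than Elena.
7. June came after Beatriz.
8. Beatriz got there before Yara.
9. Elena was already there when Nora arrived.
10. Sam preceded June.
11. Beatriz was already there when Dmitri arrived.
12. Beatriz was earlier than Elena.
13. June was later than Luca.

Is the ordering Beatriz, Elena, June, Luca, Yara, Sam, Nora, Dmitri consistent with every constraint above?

The constraints require Sam before June, but in the proposed sequence June appears ahead of Sam. That one violation is enough.

no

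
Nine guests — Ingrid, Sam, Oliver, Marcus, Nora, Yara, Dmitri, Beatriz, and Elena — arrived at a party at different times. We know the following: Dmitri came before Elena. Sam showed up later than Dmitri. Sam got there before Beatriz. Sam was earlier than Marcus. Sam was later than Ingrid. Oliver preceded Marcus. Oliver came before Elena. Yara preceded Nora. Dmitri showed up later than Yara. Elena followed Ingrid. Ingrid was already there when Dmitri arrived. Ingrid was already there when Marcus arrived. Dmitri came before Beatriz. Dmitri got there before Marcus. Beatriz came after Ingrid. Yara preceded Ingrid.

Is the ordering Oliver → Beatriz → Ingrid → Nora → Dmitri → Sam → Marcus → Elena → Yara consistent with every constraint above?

no

The constraints require Dmitri before Beatriz, but in the proposed sequence Beatriz appears ahead of Dmitri. That one violation is enough.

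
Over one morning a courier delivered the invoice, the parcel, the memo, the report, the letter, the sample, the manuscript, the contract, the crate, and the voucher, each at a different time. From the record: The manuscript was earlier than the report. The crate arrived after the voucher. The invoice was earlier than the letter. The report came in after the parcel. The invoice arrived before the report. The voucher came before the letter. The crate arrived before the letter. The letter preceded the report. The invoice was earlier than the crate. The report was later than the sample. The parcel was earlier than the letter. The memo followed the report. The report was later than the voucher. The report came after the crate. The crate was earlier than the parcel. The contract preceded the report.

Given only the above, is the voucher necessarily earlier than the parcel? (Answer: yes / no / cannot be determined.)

Chain the constraints: the voucher → the crate → the parcel. Each link is directly stated, so the voucher comes before the parcel.

yes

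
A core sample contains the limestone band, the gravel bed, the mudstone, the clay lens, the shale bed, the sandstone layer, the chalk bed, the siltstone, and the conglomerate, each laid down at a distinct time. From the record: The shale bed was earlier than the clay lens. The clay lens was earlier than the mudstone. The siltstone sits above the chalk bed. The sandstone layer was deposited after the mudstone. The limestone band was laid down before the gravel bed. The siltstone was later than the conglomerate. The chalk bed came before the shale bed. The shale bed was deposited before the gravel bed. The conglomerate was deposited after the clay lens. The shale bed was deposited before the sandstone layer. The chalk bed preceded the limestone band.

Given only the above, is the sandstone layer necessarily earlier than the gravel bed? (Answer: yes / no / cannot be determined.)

cannot be determined

No chain of stated constraints runs from the sandstone layer to the gravel bed, and none runs from the gravel bed to the sandstone layer either.
So the relative order of the sandstone layer and the gravel bed is not fixed by the given facts.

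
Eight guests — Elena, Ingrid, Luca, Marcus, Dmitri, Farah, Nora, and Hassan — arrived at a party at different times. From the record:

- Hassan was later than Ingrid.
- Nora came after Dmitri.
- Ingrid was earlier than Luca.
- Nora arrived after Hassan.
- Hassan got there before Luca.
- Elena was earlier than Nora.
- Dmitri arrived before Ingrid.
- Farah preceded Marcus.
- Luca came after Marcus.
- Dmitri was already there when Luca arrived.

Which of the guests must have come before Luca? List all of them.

Dmitri, Farah, Hassan, Ingrid, Marcus

Directly stated before Luca: Dmitri, Hassan, Ingrid, and Marcus.
Farah reaches Luca via Farah → Marcus → Luca.
No chain forces Elena (or any of the others) ahead of Luca.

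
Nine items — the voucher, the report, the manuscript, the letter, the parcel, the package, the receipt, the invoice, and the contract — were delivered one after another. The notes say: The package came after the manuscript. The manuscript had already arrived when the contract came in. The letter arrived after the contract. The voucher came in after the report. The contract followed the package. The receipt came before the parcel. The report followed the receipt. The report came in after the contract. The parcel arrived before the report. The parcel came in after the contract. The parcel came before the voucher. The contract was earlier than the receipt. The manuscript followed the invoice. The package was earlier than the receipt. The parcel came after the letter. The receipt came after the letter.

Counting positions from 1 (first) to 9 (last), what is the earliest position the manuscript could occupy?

The invoice must come before the manuscript — 1 forced predecessor.
Nothing else is forced ahead of the manuscript, so its earliest slot is position 1 + 1 = 2.

2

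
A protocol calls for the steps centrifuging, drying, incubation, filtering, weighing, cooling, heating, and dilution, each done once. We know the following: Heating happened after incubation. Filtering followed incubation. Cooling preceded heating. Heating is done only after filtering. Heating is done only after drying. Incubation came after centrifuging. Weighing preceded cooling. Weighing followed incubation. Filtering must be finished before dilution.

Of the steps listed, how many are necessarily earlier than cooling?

Directly stated before cooling: weighing.
Centrifuging reaches cooling via centrifuging → incubation → weighing → cooling.
Incubation reaches cooling via incubation → weighing → cooling.
No chain forces filtering (or any of the others) ahead of cooling.
That's centrifuging, incubation, and weighing — 3 in all.

3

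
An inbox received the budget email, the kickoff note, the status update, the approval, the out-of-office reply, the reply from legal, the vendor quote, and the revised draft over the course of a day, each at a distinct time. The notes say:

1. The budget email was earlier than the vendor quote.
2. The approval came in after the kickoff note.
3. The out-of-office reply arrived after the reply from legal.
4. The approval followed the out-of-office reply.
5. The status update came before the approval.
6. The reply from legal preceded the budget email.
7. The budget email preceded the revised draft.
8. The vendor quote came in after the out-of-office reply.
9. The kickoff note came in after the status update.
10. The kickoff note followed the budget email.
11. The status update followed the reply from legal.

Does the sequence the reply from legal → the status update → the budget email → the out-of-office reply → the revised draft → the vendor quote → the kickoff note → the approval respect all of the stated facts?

yes

Check each stated constraint against the proposed order — e.g. the status update is ahead of the kickoff note; the status update is ahead of the approval. Every pair is in the required order; nothing is violated.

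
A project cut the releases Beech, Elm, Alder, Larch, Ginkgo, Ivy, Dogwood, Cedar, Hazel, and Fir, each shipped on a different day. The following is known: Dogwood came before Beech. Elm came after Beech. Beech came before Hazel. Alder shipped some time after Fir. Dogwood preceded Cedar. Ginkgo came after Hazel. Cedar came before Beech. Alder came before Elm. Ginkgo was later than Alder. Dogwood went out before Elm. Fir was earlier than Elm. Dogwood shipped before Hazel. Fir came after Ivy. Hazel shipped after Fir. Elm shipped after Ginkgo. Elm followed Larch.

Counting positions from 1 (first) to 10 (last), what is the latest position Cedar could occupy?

Cedar must come before Beech, Elm, Ginkgo, and Hazel — 4 releases forced after it.
Everything else can be placed before Cedar in some valid order, so Cedar can sit as late as position 10 − 4 = 6.

6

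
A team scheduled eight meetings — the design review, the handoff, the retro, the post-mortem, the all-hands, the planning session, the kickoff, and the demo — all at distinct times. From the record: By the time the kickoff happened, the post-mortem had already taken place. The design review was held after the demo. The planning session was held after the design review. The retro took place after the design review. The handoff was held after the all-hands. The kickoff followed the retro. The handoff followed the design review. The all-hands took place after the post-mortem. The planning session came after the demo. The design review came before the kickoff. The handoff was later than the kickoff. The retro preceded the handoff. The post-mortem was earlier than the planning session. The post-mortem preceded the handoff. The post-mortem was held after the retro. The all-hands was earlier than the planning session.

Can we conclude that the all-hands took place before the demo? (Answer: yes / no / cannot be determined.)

no

Tracing the constraints gives the demo → the design review → the retro → the post-mortem → the all-hands, so the demo must come before the all-hands.
That means the all-hands cannot be before the demo.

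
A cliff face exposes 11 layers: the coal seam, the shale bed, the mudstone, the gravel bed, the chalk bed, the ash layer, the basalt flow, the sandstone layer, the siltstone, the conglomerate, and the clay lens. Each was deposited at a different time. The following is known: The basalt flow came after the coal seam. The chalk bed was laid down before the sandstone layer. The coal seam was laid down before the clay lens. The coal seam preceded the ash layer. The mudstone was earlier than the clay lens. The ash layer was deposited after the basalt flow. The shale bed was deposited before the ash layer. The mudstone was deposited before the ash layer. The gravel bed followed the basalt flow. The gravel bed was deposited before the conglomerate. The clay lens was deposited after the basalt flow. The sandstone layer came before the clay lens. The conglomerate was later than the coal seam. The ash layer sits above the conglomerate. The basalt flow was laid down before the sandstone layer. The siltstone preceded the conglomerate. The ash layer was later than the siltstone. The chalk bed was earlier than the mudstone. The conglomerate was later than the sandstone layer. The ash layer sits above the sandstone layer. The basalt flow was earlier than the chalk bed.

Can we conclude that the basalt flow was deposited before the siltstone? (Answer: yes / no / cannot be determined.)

cannot be determined

No chain of stated constraints runs from the basalt flow to the siltstone, and none runs from the siltstone to the basalt flow either.
So the relative order of the basalt flow and the siltstone is not fixed by the given facts.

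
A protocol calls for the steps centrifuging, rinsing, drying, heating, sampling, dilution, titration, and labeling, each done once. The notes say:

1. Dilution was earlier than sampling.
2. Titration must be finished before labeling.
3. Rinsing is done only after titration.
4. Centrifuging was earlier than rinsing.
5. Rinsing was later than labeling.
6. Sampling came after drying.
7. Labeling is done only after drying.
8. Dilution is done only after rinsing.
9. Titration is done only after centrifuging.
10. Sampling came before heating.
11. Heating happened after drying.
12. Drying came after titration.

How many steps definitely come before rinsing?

4

Directly stated before rinsing: centrifuging, labeling, and titration.
Drying reaches rinsing via drying → labeling → rinsing.
No chain forces sampling (or any of the others) ahead of rinsing.
That's centrifuging, drying, labeling, and titration — 4 in all.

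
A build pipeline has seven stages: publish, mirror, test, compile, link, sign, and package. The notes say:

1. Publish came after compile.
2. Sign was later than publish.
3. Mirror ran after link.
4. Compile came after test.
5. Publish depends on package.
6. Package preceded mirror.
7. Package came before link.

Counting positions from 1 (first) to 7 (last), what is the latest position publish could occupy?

Publish must come before sign — 1 stage forced after it.
Everything else can be placed before publish in some valid order, so publish can sit as late as position 7 − 1 = 6.

6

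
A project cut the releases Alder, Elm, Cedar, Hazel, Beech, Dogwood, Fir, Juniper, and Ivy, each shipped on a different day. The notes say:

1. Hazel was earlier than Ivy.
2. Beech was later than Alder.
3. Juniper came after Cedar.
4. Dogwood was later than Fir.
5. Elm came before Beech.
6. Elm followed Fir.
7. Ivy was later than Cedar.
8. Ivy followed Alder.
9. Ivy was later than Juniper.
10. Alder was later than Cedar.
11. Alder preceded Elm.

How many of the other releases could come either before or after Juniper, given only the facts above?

Forced before Juniper: Cedar; forced after Juniper: Ivy.
That leaves Alder, Beech, Dogwood, Elm, Fir, and Hazel with no forced order relative to Juniper — 6.

6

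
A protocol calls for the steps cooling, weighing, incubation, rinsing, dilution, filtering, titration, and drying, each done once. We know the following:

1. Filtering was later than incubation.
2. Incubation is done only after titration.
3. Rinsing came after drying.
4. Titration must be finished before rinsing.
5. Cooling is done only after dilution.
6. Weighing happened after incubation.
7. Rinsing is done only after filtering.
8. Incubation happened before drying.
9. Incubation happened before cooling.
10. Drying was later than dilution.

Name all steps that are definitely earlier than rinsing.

dilution, drying, filtering, incubation, titration

Directly stated before rinsing: drying, filtering, and titration.
Dilution reaches rinsing via dilution → drying → rinsing.
Incubation reaches rinsing via incubation → drying → rinsing.
No chain forces cooling (or any of the others) ahead of rinsing.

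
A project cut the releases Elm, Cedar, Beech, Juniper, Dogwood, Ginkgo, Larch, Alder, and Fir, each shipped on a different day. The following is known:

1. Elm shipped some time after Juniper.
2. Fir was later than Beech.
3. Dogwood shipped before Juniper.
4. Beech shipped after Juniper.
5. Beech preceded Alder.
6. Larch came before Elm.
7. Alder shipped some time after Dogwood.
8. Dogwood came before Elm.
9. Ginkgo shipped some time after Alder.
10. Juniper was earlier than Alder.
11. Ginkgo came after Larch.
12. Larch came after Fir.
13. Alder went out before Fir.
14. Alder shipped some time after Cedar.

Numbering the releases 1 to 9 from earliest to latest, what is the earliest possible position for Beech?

Dogwood and Juniper must both come before Beech — 2 forced predecessors.
Nothing else is forced ahead of Beech, so its earliest slot is position 2 + 1 = 3.

3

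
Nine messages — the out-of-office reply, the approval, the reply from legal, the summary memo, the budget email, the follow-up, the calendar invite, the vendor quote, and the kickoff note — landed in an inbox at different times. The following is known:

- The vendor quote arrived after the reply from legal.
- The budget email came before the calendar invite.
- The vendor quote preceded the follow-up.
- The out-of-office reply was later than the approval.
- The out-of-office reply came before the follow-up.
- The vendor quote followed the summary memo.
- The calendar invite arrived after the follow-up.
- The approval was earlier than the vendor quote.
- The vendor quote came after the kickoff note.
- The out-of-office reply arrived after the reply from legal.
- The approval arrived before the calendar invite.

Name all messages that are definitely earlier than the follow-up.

Directly stated before the follow-up: the out-of-office reply and the vendor quote.
The approval reaches the follow-up via the approval → the out-of-office reply → the follow-up.
The kickoff note reaches the follow-up via the kickoff note → the vendor quote → the follow-up.
The reply from legal reaches the follow-up via the reply from legal → the vendor quote → the follow-up.
Likewise the summary memo reaches the follow-up by chaining the stated constraints.
No chain forces the calendar invite (or any of the others) ahead of the follow-up.

the approval, the kickoff note, the out-of-office reply, the reply from legal, the summary memo, the vendor quote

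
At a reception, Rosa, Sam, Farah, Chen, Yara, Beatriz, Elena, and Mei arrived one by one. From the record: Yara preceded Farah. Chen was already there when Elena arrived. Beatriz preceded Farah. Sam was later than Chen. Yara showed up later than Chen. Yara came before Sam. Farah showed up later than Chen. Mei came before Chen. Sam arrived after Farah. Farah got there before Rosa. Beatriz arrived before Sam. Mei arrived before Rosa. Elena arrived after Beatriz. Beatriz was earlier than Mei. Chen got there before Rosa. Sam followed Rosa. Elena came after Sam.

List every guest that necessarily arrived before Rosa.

Beatriz, Chen, Farah, Mei, Yara

Directly stated before Rosa: Chen, Farah, and Mei.
Beatriz reaches Rosa via Beatriz → Mei → Rosa.
Yara reaches Rosa via Yara → Farah → Rosa.
No chain forces Sam (or any of the others) ahead of Rosa.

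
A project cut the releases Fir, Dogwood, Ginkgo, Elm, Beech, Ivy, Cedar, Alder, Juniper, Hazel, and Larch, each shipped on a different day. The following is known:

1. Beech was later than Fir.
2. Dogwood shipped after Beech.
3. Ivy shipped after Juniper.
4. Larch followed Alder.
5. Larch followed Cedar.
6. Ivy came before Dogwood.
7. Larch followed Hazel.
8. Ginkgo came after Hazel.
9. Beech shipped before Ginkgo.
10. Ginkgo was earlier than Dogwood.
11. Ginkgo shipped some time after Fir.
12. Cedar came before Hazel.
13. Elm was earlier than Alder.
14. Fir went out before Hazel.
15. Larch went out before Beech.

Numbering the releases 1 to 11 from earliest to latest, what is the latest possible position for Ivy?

Ivy must come before Dogwood — 1 release forced after it.
Everything else can be placed before Ivy in some valid order, so Ivy can sit as late as position 11 − 1 = 10.

10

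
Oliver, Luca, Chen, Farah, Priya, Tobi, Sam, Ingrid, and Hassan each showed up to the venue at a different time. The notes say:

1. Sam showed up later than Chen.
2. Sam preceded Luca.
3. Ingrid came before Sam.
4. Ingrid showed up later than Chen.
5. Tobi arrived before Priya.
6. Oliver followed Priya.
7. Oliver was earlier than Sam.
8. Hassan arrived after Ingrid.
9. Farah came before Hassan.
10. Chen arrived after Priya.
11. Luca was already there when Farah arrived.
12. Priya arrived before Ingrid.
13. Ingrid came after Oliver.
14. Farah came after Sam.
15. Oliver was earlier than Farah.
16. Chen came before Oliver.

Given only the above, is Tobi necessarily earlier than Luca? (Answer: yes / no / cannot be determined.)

Chain the constraints: Tobi → Priya → Oliver → Sam → Luca. Each link is directly stated, so Tobi comes before Luca.

yes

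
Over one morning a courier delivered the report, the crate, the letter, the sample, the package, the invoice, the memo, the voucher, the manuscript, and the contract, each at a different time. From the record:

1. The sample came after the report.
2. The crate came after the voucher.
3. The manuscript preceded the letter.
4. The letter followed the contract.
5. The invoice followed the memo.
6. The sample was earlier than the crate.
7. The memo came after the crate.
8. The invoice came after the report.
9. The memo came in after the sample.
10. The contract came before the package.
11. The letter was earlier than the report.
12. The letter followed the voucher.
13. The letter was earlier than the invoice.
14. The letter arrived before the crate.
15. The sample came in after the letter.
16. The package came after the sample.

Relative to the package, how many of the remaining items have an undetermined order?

Forced before the package: the contract, the letter, the manuscript, the report, the sample, and the voucher.
That leaves the crate, the invoice, and the memo with no forced order relative to the package — 3.

3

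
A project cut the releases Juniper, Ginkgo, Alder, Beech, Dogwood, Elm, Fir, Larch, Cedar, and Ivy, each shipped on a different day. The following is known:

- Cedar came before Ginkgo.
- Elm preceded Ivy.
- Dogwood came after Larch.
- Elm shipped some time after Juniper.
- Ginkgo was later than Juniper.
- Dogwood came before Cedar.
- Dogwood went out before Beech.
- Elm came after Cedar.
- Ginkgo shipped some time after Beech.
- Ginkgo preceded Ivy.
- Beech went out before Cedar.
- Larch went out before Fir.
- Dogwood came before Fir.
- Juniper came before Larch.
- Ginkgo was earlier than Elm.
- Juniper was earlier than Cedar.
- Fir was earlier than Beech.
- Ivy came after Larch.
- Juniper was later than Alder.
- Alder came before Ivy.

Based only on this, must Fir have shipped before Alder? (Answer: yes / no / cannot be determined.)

no

Tracing the constraints gives Alder → Juniper → Larch → Fir, so Alder must come before Fir.
That means Fir cannot be before Alder.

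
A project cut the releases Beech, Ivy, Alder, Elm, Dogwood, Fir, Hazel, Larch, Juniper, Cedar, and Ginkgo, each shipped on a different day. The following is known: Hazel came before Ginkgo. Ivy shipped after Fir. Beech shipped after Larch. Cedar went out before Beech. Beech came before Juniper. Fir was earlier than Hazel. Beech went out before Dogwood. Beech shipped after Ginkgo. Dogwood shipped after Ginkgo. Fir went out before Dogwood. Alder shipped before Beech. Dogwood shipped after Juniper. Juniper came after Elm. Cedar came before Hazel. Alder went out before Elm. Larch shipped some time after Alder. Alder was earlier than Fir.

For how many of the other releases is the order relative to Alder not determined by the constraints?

1

Forced after Alder: Beech, Dogwood, Elm, Fir, Ginkgo, Hazel, Ivy, Juniper, and Larch.
That leaves Cedar with no forced order relative to Alder — 1.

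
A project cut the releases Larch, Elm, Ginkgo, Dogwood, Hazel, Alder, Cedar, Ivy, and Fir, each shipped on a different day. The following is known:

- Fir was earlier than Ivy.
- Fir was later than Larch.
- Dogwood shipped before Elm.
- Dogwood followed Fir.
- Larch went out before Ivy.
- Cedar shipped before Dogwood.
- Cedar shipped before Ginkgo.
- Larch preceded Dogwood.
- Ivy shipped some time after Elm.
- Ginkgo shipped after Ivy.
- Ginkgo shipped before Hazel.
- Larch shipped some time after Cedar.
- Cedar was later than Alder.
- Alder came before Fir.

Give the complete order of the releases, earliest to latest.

The constraints fix every adjacent pair, so only one ordering works:
Alder → Cedar → Larch → Fir → Dogwood → Elm → Ivy → Ginkgo → Hazel.

Alder, Cedar, Larch, Fir, Dogwood, Elm, Ivy, Ginkgo, Hazel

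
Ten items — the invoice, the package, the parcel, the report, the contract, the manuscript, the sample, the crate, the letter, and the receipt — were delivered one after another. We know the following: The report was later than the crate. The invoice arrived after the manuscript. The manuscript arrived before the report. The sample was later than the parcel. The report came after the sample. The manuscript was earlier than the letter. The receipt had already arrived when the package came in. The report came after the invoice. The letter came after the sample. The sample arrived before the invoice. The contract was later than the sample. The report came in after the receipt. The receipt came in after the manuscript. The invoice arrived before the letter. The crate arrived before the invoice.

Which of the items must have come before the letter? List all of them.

the crate, the invoice, the manuscript, the parcel, the sample

Directly stated before the letter: the invoice, the manuscript, and the sample.
The crate reaches the letter via the crate → the invoice → the letter.
The parcel reaches the letter via the parcel → the sample → the letter.
No chain forces the receipt (or any of the others) ahead of the letter.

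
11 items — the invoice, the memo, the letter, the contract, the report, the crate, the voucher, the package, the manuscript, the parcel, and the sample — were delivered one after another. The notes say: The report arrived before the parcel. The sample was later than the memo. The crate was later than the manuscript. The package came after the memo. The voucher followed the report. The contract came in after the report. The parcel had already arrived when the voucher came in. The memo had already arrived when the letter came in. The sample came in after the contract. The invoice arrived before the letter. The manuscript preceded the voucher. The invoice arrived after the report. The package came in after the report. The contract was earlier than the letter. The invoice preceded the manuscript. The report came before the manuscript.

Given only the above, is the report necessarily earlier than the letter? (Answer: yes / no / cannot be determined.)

yes

Chain the constraints: the report → the invoice → the letter. Each link is directly stated, so the report comes before the letter.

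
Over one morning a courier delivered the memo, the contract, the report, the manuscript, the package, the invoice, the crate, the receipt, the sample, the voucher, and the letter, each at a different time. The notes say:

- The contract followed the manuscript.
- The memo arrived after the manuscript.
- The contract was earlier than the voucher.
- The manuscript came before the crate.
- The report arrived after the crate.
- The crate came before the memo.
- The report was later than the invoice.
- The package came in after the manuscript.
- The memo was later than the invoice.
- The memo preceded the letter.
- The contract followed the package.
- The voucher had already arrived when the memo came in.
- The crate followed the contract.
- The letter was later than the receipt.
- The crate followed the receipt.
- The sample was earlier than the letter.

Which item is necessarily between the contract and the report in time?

Tracing the constraints gives the contract → the crate → the report, so the crate sits after the contract and before the report.
No other item is forced both after the contract and before the report.

the crate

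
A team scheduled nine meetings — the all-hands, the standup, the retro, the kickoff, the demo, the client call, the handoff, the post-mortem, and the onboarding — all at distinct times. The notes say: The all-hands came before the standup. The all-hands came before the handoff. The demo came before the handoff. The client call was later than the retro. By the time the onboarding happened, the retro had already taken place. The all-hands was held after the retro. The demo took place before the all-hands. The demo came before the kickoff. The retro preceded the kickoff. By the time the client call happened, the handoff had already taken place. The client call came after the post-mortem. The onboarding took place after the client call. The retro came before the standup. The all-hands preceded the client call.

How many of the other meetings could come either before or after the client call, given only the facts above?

2

Forced before the client call: the all-hands, the demo, the handoff, the post-mortem, and the retro; forced after the client call: the onboarding.
That leaves the kickoff and the standup with no forced order relative to the client call — 2.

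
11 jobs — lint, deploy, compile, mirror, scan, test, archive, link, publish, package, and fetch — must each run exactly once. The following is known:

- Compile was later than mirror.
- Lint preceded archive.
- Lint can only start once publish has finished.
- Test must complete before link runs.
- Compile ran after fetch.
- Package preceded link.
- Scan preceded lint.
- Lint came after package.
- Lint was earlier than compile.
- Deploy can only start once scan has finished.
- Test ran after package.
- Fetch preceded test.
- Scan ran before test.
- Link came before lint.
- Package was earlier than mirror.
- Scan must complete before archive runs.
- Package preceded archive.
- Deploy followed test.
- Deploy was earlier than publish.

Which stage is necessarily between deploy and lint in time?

publish

Tracing the constraints gives deploy → publish → lint, so publish sits after deploy and before lint.
No other stage is forced both after deploy and before lint.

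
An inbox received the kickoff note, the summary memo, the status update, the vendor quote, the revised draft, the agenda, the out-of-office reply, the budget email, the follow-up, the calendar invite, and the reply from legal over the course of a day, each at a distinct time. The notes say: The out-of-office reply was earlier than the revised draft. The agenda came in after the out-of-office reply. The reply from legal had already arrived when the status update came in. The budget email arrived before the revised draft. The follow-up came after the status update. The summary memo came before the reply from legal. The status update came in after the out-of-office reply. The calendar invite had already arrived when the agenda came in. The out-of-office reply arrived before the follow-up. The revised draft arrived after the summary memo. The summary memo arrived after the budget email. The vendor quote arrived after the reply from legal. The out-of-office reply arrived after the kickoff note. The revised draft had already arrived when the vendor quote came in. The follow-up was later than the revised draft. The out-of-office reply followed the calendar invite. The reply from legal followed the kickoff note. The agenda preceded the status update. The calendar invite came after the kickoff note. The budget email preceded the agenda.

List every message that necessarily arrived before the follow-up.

the agenda, the budget email, the calendar invite, the kickoff note, the out-of-office reply, the reply from legal, the revised draft, the status update, the summary memo

Directly stated before the follow-up: the out-of-office reply, the revised draft, and the status update.
The agenda reaches the follow-up via the agenda → the status update → the follow-up.
The budget email reaches the follow-up via the budget email → the revised draft → the follow-up.
The calendar invite reaches the follow-up via the calendar invite → the out-of-office reply → the follow-up.
Likewise the kickoff note, the reply from legal, and the summary memo each reach the follow-up by chaining the stated constraints.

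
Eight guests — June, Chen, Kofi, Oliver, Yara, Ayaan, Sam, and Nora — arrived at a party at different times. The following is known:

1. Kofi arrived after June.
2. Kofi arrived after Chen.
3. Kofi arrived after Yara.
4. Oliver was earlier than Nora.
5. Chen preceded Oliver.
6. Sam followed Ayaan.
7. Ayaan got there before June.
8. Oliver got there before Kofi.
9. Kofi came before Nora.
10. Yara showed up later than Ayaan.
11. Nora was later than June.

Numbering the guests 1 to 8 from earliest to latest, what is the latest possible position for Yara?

6

Yara must come before Kofi and Nora — 2 guests forced after them.
Everything else can be placed before Yara in some valid order, so Yara can sit as late as position 8 − 2 = 6.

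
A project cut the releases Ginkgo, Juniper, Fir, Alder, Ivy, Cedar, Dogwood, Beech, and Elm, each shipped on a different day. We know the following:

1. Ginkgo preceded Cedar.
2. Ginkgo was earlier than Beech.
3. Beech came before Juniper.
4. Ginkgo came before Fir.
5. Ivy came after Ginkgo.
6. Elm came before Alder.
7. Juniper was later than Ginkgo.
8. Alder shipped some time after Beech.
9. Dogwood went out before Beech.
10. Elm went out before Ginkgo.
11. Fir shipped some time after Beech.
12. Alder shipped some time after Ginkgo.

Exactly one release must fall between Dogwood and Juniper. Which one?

Tracing the constraints gives Dogwood → Beech → Juniper, so Beech sits after Dogwood and before Juniper.
No other release is forced both after Dogwood and before Juniper.

Beech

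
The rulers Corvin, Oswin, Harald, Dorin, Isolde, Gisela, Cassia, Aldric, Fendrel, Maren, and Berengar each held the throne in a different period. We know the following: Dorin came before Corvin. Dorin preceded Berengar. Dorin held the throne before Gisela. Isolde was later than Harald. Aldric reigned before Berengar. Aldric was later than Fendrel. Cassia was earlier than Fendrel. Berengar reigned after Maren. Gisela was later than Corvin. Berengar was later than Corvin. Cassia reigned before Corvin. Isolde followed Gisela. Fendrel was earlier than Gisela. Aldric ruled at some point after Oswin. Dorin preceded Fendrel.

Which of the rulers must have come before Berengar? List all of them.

Aldric, Cassia, Corvin, Dorin, Fendrel, Maren, Oswin

Directly stated before Berengar: Aldric, Corvin, Dorin, and Maren.
Cassia reaches Berengar via Cassia → Corvin → Berengar.
Fendrel reaches Berengar via Fendrel → Aldric → Berengar.
Oswin reaches Berengar via Oswin → Aldric → Berengar.
No chain forces Harald (or any of the others) ahead of Berengar.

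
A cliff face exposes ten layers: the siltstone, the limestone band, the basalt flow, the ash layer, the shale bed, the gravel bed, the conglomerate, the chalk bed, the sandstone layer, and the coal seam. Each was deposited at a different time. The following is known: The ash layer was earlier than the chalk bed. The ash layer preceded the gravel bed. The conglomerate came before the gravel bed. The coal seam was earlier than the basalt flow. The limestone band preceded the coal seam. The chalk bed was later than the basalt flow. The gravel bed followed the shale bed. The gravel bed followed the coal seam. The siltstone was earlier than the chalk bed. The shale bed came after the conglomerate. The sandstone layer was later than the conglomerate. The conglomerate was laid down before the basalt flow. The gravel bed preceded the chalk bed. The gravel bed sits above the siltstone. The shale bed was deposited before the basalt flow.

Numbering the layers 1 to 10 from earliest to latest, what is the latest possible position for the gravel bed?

9

The gravel bed must come before the chalk bed — 1 layer forced after it.
Everything else can be placed before the gravel bed in some valid order, so the gravel bed can sit as late as position 10 − 1 = 9.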